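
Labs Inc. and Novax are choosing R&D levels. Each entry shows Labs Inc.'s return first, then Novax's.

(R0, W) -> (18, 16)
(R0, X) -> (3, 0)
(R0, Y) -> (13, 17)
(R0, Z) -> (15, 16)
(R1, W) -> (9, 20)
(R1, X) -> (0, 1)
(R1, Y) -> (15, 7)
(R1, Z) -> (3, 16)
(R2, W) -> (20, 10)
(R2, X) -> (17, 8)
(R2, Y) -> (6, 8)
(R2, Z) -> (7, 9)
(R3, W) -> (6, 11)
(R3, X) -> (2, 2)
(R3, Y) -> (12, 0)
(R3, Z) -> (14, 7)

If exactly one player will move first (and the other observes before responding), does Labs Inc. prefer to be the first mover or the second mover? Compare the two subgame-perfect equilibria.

If Labs Inc. leads: Novax's best replies are R0→Y, R1→W, R2→W, R3→W; Labs Inc.'s induced payoffs 13, 9, 20, 6; outcome (R2, W), payoffs (20, 10).
If Novax leads: Labs Inc.'s best replies are W→R2, X→R2, Y→R1, Z→R0; Novax's induced payoffs 10, 8, 7, 16; outcome (R0, Z), payoffs (15, 16).
Labs Inc. gets 20 moving first and 15 moving second, so Labs Inc. prefers to move first.

first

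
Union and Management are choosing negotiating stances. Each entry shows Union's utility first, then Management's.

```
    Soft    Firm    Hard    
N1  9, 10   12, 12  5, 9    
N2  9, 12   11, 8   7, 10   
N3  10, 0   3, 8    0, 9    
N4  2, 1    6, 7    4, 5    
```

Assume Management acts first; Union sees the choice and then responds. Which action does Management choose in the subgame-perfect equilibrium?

Firm

Union best-responds to each possible Management move:
- Soft: Union compares 9, 9, 10, 2 and picks N3; Management would get 0.
- Firm: Union compares 12, 11, 3, 6 and picks N1; Management would get 12.
- Hard: Union compares 5, 7, 0, 4 and picks N2; Management would get 10.
Among 0, 12, 10, the best is 12 at Firm. Subgame-perfect outcome: (N1, Firm) with payoffs (12, 12).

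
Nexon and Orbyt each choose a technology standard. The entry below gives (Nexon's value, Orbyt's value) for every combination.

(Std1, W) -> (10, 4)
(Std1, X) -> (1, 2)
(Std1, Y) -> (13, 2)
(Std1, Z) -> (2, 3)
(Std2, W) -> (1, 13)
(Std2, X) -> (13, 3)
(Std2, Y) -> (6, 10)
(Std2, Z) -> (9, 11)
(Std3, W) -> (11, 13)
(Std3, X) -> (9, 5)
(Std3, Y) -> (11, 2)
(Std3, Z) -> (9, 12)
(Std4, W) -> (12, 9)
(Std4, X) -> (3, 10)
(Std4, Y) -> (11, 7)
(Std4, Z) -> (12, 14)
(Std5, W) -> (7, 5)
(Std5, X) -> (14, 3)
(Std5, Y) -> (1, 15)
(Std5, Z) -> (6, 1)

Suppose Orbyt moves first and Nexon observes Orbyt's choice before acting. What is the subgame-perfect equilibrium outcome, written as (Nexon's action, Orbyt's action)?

(Std4, Z)

Nexon best-responds to each possible Orbyt move:
- W: BR = Std4, leader payoff 9.
- X: BR = Std5, leader payoff 3.
- Y: BR = Std1, leader payoff 2.
- Z: BR = Std4, leader payoff 14.
Maximizing over 9, 3, 2, 14, Orbyt chooses Z. Subgame-perfect outcome: (Std4, Z) with payoffs (12, 14).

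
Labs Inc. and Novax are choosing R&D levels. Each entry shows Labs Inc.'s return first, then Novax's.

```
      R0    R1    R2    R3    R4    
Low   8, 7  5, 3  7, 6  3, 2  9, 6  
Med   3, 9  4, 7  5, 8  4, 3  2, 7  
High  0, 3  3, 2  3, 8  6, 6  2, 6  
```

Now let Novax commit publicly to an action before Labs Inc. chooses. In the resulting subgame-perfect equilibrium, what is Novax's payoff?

Backward induction with Novax moving first.
- R0 → Labs Inc. plays Low (best of 8, 3, 0); Novax gets 7.
- R1 → Labs Inc. plays Low (best of 5, 4, 3); Novax gets 3.
- R2 → Labs Inc. plays Low (best of 7, 5, 3); Novax gets 6.
- R3 → Labs Inc. plays High (best of 3, 4, 6); Novax gets 6.
- R4 → Labs Inc. plays Low (best of 9, 2, 2); Novax gets 6.
Maximizing over 7, 3, 6, 6, 6, Novax chooses R0. Subgame-perfect outcome: (Low, R0) with payoffs (8, 7).

7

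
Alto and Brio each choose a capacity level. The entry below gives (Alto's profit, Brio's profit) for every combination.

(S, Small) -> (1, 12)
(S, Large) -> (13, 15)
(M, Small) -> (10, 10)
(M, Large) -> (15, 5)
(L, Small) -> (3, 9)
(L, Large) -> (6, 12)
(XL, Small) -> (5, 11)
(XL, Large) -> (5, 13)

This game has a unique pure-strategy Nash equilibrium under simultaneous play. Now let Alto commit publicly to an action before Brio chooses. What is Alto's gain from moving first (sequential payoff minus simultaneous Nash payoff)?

Backward induction with Alto moving first.
- S → Brio plays Large (best of 12, 15); Alto gets 13.
- M → Brio plays Small (best of 10, 5); Alto gets 10.
- L → Brio plays Large (best of 9, 12); Alto gets 6.
- XL → Brio plays Large (best of 11, 13); Alto gets 5.
Maximizing over 13, 10, 6, 5, Alto chooses S. Subgame-perfect outcome: (S, Large) with payoffs (13, 15).
Now find the simultaneous Nash equilibrium.
Alto's best replies: Small→M; Large→M.
Brio's best replies: S→Large; M→Small; L→Large; XL→Large.
The unique mutual best reply is (M, Small), giving (10, 10).
Alto's commitment gain: 13 − 10 = 3.

3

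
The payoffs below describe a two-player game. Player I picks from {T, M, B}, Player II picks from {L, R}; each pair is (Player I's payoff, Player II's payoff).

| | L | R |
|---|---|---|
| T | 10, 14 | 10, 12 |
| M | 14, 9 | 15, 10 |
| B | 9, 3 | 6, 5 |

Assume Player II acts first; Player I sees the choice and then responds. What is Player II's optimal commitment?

R

Solve by backward induction (Player II leads).
- L: Player I compares 10, 14, 9 and picks M; Player II would get 9.
- R: Player I compares 10, 15, 6 and picks M; Player II would get 10.
Maximizing over 9, 10, Player II chooses R. Subgame-perfect outcome: (M, R) with payoffs (15, 10).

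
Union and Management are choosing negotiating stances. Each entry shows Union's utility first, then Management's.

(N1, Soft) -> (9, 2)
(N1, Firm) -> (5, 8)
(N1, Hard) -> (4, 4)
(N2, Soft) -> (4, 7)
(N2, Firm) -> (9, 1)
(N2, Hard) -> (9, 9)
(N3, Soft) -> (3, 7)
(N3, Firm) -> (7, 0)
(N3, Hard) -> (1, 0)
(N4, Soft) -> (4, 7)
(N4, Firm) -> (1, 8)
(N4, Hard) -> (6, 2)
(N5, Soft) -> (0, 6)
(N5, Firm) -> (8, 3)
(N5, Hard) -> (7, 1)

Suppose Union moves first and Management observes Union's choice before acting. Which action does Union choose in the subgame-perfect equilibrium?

N2

Solve by backward induction (Union leads).
- N1 → Management plays Firm (best of 2, 8, 4); Union gets 5.
- N2 → Management plays Hard (best of 7, 1, 9); Union gets 9.
- N3 → Management plays Soft (best of 7, 0, 0); Union gets 3.
- N4 → Management plays Firm (best of 7, 8, 2); Union gets 1.
- N5 → Management plays Soft (best of 6, 3, 1); Union gets 0.
Union's induced payoffs are 5, 9, 3, 1, 0, so Union commits to N2. Subgame-perfect outcome: (N2, Hard) with payoffs (9, 9).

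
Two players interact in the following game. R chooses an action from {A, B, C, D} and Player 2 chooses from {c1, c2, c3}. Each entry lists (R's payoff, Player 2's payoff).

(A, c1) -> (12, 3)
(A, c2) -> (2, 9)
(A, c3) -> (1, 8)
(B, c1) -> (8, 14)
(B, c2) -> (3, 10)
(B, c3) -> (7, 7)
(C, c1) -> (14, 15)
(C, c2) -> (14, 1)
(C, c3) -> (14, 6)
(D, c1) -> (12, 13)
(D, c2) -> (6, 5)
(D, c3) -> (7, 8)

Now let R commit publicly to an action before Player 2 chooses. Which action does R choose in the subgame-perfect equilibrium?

C

Backward induction with R moving first.
- A: Player 2 compares 3, 9, 8 and picks c2; R would get 2.
- B: Player 2 compares 14, 10, 7 and picks c1; R would get 8.
- C: Player 2 compares 15, 1, 6 and picks c1; R would get 14.
- D: Player 2 compares 13, 5, 8 and picks c1; R would get 12.
Among 2, 8, 14, 12, the best is 14 at C. Subgame-perfect outcome: (C, c1) with payoffs (14, 15).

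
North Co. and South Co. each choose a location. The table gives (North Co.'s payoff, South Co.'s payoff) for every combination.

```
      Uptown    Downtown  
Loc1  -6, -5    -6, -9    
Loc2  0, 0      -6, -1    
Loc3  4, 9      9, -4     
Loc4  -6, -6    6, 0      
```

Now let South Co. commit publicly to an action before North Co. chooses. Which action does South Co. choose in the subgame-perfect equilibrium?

North Co. best-responds to each possible South Co. move:
- Uptown: North Co. compares -6, 0, 4, -6 and picks Loc3; South Co. would get 9.
- Downtown: North Co. compares -6, -6, 9, 6 and picks Loc3; South Co. would get -4.
Among 9, -4, the best is 9 at Uptown. Subgame-perfect outcome: (Loc3, Uptown) with payoffs (4, 9).

Uptown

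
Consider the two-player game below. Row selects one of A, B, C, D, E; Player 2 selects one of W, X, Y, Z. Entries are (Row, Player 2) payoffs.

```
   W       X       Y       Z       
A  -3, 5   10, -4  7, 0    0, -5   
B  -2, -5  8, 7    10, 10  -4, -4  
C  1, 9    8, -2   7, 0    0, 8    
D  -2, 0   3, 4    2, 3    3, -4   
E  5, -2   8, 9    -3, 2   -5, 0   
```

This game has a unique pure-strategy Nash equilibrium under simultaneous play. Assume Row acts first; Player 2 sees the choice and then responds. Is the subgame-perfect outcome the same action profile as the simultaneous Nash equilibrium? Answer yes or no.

Solve by backward induction (Row leads).
- A: Player 2 compares 5, -4, 0, -5 and picks W; Row would get -3.
- B: Player 2 compares -5, 7, 10, -4 and picks Y; Row would get 10.
- C: Player 2 compares 9, -2, 0, 8 and picks W; Row would get 1.
- D: Player 2 compares 0, 4, 3, -4 and picks X; Row would get 3.
- E: Player 2 compares -2, 9, 2, 0 and picks X; Row would get 8.
Maximizing over -3, 10, 1, 3, 8, Row chooses B. Subgame-perfect outcome: (B, Y) with payoffs (10, 10).
Under simultaneous play:
Row's best replies: W→E; X→A; Y→B; Z→D.
Player 2's best replies: A→W; B→Y; C→W; D→X; E→X.
The unique mutual best reply is (B, Y), giving (10, 10).
Sequential outcome (B, Y) coincides with the Nash profile (B, Y).

yes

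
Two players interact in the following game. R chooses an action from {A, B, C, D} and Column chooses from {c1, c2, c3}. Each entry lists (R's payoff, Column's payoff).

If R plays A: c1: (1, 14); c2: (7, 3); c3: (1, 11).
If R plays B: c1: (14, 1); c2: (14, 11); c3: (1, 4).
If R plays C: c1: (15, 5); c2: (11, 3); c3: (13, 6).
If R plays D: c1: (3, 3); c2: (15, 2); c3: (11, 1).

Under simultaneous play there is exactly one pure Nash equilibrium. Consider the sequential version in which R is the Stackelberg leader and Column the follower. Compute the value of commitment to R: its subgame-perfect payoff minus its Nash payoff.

Column best-responds to each possible R move:
- A: Column compares 14, 3, 11 and picks c1; R would get 1.
- B: Column compares 1, 11, 4 and picks c2; R would get 14.
- C: Column compares 5, 3, 6 and picks c3; R would get 13.
- D: Column compares 3, 2, 1 and picks c1; R would get 3.
Maximizing over 1, 14, 13, 3, R chooses B. Subgame-perfect outcome: (B, c2) with payoffs (14, 11).
Under simultaneous play:
R's best replies: c1→C; c2→D; c3→C.
Column's best replies: A→c1; B→c2; C→c3; D→c1.
Only (C, c3) has each player best-responding; Nash payoffs (13, 6).
R's commitment gain: 14 − 13 = 1.

1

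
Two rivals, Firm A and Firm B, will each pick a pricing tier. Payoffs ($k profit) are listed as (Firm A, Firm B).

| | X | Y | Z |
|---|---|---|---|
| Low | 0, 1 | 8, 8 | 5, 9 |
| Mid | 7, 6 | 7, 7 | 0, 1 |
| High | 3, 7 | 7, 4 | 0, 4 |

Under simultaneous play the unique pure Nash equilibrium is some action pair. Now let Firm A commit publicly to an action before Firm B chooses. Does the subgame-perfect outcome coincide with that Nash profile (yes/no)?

Backward induction with Firm A moving first.
- Low → Firm B plays Z (best of 1, 8, 9); Firm A gets 5.
- Mid → Firm B plays Y (best of 6, 7, 1); Firm A gets 7.
- High → Firm B plays X (best of 7, 4, 4); Firm A gets 3.
Maximizing over 5, 7, 3, Firm A chooses Mid. Subgame-perfect outcome: (Mid, Y) with payoffs (7, 7).
Under simultaneous play:
Firm A's best replies: X→Mid; Y→Low; Z→Low.
Firm B's best replies: Low→Z; Mid→Y; High→X.
Only (Low, Z) has each player best-responding; Nash payoffs (5, 9).
Sequential outcome (Mid, Y) differs from the Nash profile (Low, Z).

no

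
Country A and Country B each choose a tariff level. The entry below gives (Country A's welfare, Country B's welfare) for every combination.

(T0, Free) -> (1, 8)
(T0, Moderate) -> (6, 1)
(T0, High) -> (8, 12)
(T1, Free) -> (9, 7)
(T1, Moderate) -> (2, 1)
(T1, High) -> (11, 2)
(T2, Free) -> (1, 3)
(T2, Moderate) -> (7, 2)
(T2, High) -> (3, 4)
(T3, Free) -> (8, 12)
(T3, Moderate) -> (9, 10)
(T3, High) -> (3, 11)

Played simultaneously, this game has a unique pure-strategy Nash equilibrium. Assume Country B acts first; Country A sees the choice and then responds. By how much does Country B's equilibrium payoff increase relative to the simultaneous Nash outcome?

Solve by backward induction (Country B leads).
- Free → Country A plays T1 (best of 1, 9, 1, 8); Country B gets 7.
- Moderate → Country A plays T3 (best of 6, 2, 7, 9); Country B gets 10.
- High → Country A plays T1 (best of 8, 11, 3, 3); Country B gets 2.
Maximizing over 7, 10, 2, Country B chooses Moderate. Subgame-perfect outcome: (T3, Moderate) with payoffs (9, 10).
Now find the simultaneous Nash equilibrium.
Country A's best replies: Free→T1; Moderate→T3; High→T1.
Country B's best replies: T0→High; T1→Free; T2→High; T3→Free.
Only (T1, Free) has each player best-responding; Nash payoffs (9, 7).
Country B's commitment gain: 10 − 7 = 3.

3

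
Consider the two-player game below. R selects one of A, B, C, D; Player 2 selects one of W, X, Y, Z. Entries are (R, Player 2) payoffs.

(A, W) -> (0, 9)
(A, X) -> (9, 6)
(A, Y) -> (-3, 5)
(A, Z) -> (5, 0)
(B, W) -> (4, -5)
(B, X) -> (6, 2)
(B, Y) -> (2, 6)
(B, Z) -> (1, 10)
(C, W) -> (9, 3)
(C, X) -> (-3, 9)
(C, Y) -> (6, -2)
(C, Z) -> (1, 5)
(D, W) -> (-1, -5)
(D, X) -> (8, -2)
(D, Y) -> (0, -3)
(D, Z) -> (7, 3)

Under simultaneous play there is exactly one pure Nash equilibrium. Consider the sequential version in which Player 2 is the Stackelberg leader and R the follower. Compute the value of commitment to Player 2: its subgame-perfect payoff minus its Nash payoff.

3

Backward induction with Player 2 moving first.
- W → R plays C (best of 0, 4, 9, -1); Player 2 gets 3.
- X → R plays A (best of 9, 6, -3, 8); Player 2 gets 6.
- Y → R plays C (best of -3, 2, 6, 0); Player 2 gets -2.
- Z → R plays D (best of 5, 1, 1, 7); Player 2 gets 3.
Among 3, 6, -2, 3, the best is 6 at X. Subgame-perfect outcome: (A, X) with payoffs (9, 6).
For the simultaneous game, intersect best replies.
R's best replies: W→C; X→A; Y→C; Z→D.
Player 2's best replies: A→W; B→Z; C→X; D→Z.
The unique mutual best reply is (D, Z), giving (7, 3).
Player 2's commitment gain: 6 − 3 = 3.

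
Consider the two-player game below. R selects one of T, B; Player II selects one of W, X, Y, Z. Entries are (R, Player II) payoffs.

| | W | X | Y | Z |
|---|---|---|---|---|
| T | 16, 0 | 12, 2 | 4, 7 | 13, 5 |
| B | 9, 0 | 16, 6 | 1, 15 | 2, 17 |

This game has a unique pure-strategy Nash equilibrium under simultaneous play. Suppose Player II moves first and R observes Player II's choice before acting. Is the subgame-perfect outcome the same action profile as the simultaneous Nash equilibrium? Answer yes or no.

yes

R best-responds to each possible Player II move:
- W: R compares 16, 9 and picks T; Player II would get 0.
- X: R compares 12, 16 and picks B; Player II would get 6.
- Y: R compares 4, 1 and picks T; Player II would get 7.
- Z: R compares 13, 2 and picks T; Player II would get 5.
Among 0, 6, 7, 5, the best is 7 at Y. Subgame-perfect outcome: (T, Y) with payoffs (4, 7).
Under simultaneous play:
R's best replies: W→T; X→B; Y→T; Z→T.
Player II's best replies: T→Y; B→Z.
Only (T, Y) has each player best-responding; Nash payoffs (4, 7).
Sequential outcome (T, Y) coincides with the Nash profile (T, Y).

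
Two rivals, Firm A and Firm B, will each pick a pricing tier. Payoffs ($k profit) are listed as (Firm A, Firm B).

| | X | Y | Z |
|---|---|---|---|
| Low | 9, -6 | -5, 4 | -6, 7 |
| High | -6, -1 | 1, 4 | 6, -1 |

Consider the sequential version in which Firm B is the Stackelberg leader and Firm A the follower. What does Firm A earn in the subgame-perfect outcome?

1

Backward induction with Firm B moving first.
- X → Firm A plays Low (best of 9, -6); Firm B gets -6.
- Y → Firm A plays High (best of -5, 1); Firm B gets 4.
- Z → Firm A plays High (best of -6, 6); Firm B gets -1.
Firm B's induced payoffs are -6, 4, -1, so Firm B commits to Y. Subgame-perfect outcome: (High, Y) with payoffs (1, 4).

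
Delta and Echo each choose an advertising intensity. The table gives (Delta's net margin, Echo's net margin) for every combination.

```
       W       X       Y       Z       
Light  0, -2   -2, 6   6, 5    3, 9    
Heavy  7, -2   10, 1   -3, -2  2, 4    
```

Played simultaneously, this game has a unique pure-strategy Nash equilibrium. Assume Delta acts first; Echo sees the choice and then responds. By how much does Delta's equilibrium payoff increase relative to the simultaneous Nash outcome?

0

Solve by backward induction (Delta leads).
- Light → Echo plays Z (best of -2, 6, 5, 9); Delta gets 3.
- Heavy → Echo plays Z (best of -2, 1, -2, 4); Delta gets 2.
Maximizing over 3, 2, Delta chooses Light. Subgame-perfect outcome: (Light, Z) with payoffs (3, 9).
Under simultaneous play:
Delta's best replies: W→Heavy; X→Heavy; Y→Light; Z→Light.
Echo's best replies: Light→Z; Heavy→Z.
Only (Light, Z) has each player best-responding; Nash payoffs (3, 9).
Delta's commitment gain: 3 − 3 = 0.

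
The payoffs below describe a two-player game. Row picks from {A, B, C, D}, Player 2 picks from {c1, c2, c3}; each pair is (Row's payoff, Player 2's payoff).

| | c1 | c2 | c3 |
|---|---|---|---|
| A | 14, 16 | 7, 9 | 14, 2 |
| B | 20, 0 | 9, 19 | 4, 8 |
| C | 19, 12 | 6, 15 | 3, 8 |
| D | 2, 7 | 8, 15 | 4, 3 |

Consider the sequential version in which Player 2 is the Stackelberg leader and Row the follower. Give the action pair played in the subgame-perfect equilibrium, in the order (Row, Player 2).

(B, c2)

Backward induction with Player 2 moving first.
- c1: BR = B, leader payoff 0.
- c2: BR = B, leader payoff 19.
- c3: BR = A, leader payoff 2.
Maximizing over 0, 19, 2, Player 2 chooses c2. Subgame-perfect outcome: (B, c2) with payoffs (9, 19).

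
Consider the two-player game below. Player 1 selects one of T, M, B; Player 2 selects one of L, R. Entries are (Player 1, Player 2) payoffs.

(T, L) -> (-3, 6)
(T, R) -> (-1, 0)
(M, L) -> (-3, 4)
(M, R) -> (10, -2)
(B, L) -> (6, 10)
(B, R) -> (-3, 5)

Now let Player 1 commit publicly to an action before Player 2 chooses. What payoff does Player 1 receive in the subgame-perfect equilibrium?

Work backward from Player 2's decision.
- T: BR = L, leader payoff -3.
- M: BR = L, leader payoff -3.
- B: BR = L, leader payoff 6.
Among -3, -3, 6, the best is 6 at B. Subgame-perfect outcome: (B, L) with payoffs (6, 10).

6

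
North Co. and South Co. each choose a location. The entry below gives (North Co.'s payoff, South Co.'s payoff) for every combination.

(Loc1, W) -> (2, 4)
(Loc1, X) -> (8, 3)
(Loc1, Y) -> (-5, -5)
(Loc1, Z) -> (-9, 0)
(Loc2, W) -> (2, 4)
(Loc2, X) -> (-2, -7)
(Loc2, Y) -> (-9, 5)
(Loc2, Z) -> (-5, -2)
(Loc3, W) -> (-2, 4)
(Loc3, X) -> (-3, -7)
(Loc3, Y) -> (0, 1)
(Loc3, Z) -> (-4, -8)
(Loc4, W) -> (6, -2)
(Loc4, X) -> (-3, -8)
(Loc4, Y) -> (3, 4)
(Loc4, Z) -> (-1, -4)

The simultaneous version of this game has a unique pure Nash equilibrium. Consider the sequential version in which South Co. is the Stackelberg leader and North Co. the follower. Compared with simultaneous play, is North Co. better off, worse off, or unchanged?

unchanged

Backward induction with South Co. moving first.
- W → North Co. plays Loc4 (best of 2, 2, -2, 6); South Co. gets -2.
- X → North Co. plays Loc1 (best of 8, -2, -3, -3); South Co. gets 3.
- Y → North Co. plays Loc4 (best of -5, -9, 0, 3); South Co. gets 4.
- Z → North Co. plays Loc4 (best of -9, -5, -4, -1); South Co. gets -4.
Maximizing over -2, 3, 4, -4, South Co. chooses Y. Subgame-perfect outcome: (Loc4, Y) with payoffs (3, 4).
Now find the simultaneous Nash equilibrium.
North Co.'s best replies: W→Loc4; X→Loc1; Y→Loc4; Z→Loc4.
South Co.'s best replies: Loc1→W; Loc2→Y; Loc3→W; Loc4→Y.
The unique mutual best reply is (Loc4, Y), giving (3, 4).
North Co. earns 3 sequentially versus 3 at the Nash outcome: unchanged.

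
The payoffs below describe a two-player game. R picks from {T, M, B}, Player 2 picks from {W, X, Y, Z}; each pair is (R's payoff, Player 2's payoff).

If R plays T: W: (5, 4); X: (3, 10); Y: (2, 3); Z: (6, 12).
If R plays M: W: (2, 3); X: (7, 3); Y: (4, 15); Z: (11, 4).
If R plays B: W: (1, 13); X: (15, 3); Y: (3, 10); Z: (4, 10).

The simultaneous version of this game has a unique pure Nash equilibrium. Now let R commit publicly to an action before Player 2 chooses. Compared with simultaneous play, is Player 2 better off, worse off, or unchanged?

Work backward from Player 2's decision.
- T: BR = Z, leader payoff 6.
- M: BR = Y, leader payoff 4.
- B: BR = W, leader payoff 1.
R's induced payoffs are 6, 4, 1, so R commits to T. Subgame-perfect outcome: (T, Z) with payoffs (6, 12).
For the simultaneous game, intersect best replies.
R's best replies: W→T; X→B; Y→M; Z→M.
Player 2's best replies: T→Z; M→Y; B→W.
Only (M, Y) has each player best-responding; Nash payoffs (4, 15).
Player 2 earns 12 sequentially versus 15 at the Nash outcome: worse off.

worse off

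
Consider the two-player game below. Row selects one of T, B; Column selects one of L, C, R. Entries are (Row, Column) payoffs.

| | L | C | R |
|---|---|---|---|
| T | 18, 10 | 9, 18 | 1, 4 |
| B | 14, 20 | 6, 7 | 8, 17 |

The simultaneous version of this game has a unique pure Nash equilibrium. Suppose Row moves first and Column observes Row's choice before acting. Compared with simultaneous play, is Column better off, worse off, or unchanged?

better off

Backward induction with Row moving first.
- T: Column compares 10, 18, 4 and picks C; Row would get 9.
- B: Column compares 20, 7, 17 and picks L; Row would get 14.
Row's induced payoffs are 9, 14, so Row commits to B. Subgame-perfect outcome: (B, L) with payoffs (14, 20).
For the simultaneous game, intersect best replies.
Row's best replies: L→T; C→T; R→B.
Column's best replies: T→C; B→L.
Only (T, C) has each player best-responding; Nash payoffs (9, 18).
Column earns 20 sequentially versus 18 at the Nash outcome: better off.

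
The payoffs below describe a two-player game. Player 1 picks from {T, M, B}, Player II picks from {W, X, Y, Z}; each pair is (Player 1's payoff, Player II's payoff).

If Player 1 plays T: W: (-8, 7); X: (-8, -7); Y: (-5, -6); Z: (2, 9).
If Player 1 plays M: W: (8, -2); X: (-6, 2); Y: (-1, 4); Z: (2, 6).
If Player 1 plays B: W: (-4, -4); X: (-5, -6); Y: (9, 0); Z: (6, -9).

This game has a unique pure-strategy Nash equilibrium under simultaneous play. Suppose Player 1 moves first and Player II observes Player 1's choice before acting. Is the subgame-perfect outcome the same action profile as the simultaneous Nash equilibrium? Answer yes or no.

yes

Player II best-responds to each possible Player 1 move:
- T → Player II plays Z (best of 7, -7, -6, 9); Player 1 gets 2.
- M → Player II plays Z (best of -2, 2, 4, 6); Player 1 gets 2.
- B → Player II plays Y (best of -4, -6, 0, -9); Player 1 gets 9.
Among 2, 2, 9, the best is 9 at B. Subgame-perfect outcome: (B, Y) with payoffs (9, 0).
Now find the simultaneous Nash equilibrium.
Player 1's best replies: W→M; X→B; Y→B; Z→B.
Player II's best replies: T→Z; M→Z; B→Y.
Only (B, Y) has each player best-responding; Nash payoffs (9, 0).
Sequential outcome (B, Y) coincides with the Nash profile (B, Y).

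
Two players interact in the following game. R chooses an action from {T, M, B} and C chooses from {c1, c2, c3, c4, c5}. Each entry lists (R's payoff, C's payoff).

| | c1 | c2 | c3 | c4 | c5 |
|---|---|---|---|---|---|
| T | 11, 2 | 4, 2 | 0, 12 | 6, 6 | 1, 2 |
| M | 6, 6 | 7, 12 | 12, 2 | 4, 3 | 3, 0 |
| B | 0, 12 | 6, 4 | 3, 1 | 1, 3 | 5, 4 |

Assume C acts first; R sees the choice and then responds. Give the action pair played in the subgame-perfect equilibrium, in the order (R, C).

(M, c2)

Backward induction with C moving first.
- c1: BR = T, leader payoff 2.
- c2: BR = M, leader payoff 12.
- c3: BR = M, leader payoff 2.
- c4: BR = T, leader payoff 6.
- c5: BR = B, leader payoff 4.
Among 2, 12, 2, 6, 4, the best is 12 at c2. Subgame-perfect outcome: (M, c2) with payoffs (7, 12).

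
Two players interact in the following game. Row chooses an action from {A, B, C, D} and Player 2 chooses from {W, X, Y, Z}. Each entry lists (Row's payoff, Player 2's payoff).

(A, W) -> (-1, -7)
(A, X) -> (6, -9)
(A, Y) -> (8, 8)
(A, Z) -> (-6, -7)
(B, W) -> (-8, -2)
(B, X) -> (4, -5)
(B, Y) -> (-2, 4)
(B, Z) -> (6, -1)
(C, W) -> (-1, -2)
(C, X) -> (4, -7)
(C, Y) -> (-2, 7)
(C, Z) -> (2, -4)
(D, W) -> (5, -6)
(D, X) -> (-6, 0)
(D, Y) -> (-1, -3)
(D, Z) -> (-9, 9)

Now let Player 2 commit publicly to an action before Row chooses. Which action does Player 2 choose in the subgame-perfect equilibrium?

Row best-responds to each possible Player 2 move:
- W: BR = D, leader payoff -6.
- X: BR = A, leader payoff -9.
- Y: BR = A, leader payoff 8.
- Z: BR = B, leader payoff -1.
Maximizing over -6, -9, 8, -1, Player 2 chooses Y. Subgame-perfect outcome: (A, Y) with payoffs (8, 8).

Y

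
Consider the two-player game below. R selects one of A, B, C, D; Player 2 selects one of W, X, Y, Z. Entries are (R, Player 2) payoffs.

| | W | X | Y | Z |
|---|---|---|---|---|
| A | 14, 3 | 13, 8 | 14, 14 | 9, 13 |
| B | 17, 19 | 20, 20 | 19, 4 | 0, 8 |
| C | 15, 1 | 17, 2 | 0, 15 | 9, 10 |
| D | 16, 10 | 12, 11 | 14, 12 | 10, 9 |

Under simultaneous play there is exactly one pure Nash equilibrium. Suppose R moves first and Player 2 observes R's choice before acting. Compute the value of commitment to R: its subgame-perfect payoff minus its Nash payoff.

Backward induction with R moving first.
- A → Player 2 plays Y (best of 3, 8, 14, 13); R gets 14.
- B → Player 2 plays X (best of 19, 20, 4, 8); R gets 20.
- C → Player 2 plays Y (best of 1, 2, 15, 10); R gets 0.
- D → Player 2 plays Y (best of 10, 11, 12, 9); R gets 14.
Maximizing over 14, 20, 0, 14, R chooses B. Subgame-perfect outcome: (B, X) with payoffs (20, 20).
Now find the simultaneous Nash equilibrium.
R's best replies: W→B; X→B; Y→B; Z→D.
Player 2's best replies: A→Y; B→X; C→Y; D→Y.
The unique mutual best reply is (B, X), giving (20, 20).
R's commitment gain: 20 − 20 = 0.

0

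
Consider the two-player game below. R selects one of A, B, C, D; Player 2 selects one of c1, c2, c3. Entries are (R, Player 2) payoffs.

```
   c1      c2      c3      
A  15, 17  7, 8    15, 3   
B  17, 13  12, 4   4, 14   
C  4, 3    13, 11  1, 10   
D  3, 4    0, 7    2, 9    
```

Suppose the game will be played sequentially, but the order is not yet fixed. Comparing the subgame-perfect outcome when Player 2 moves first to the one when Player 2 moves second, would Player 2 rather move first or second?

If R leads: Player 2's best replies are A→c1, B→c3, C→c2, D→c3; R's induced payoffs 15, 4, 13, 2; outcome (A, c1), payoffs (15, 17).
If Player 2 leads: R's best replies are c1→B, c2→C, c3→A; Player 2's induced payoffs 13, 11, 3; outcome (B, c1), payoffs (17, 13).
Player 2 gets 13 moving first and 17 moving second, so Player 2 prefers to move second.

second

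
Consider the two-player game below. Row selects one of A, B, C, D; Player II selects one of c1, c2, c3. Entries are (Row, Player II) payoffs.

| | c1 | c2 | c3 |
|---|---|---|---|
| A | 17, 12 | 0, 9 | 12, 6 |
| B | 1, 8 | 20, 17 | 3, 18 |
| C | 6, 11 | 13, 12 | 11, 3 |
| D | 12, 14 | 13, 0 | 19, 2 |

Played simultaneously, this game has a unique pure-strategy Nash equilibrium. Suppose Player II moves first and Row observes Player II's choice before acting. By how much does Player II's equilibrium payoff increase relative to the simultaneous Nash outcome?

Solve by backward induction (Player II leads).
- c1: Row compares 17, 1, 6, 12 and picks A; Player II would get 12.
- c2: Row compares 0, 20, 13, 13 and picks B; Player II would get 17.
- c3: Row compares 12, 3, 11, 19 and picks D; Player II would get 2.
Among 12, 17, 2, the best is 17 at c2. Subgame-perfect outcome: (B, c2) with payoffs (20, 17).
Under simultaneous play:
Row's best replies: c1→A; c2→B; c3→D.
Player II's best replies: A→c1; B→c3; C→c2; D→c1.
The unique mutual best reply is (A, c1), giving (17, 12).
Player II's commitment gain: 17 − 12 = 5.

5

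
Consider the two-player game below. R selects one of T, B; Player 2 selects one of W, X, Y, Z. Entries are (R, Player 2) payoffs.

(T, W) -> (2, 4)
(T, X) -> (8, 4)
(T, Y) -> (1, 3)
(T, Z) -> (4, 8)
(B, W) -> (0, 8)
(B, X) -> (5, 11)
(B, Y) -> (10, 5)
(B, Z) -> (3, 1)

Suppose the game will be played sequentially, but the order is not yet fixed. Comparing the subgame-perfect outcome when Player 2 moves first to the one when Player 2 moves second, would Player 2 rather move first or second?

If R leads: Player 2's best replies are T→Z, B→X; R's induced payoffs 4, 5; outcome (B, X), payoffs (5, 11).
If Player 2 leads: R's best replies are W→T, X→T, Y→B, Z→T; Player 2's induced payoffs 4, 4, 5, 8; outcome (T, Z), payoffs (4, 8).
Player 2 gets 8 moving first and 11 moving second, so Player 2 prefers to move second.

second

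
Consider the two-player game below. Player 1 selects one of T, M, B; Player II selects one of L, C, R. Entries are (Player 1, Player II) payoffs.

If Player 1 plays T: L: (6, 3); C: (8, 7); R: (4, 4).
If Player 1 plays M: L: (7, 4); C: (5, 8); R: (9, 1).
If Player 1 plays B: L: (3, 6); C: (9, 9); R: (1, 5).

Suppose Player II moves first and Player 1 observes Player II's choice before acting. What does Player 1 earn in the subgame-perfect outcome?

9

Work backward from Player 1's decision.
- L → Player 1 plays M (best of 6, 7, 3); Player II gets 4.
- C → Player 1 plays B (best of 8, 5, 9); Player II gets 9.
- R → Player 1 plays M (best of 4, 9, 1); Player II gets 1.
Player II's induced payoffs are 4, 9, 1, so Player II commits to C. Subgame-perfect outcome: (B, C) with payoffs (9, 9).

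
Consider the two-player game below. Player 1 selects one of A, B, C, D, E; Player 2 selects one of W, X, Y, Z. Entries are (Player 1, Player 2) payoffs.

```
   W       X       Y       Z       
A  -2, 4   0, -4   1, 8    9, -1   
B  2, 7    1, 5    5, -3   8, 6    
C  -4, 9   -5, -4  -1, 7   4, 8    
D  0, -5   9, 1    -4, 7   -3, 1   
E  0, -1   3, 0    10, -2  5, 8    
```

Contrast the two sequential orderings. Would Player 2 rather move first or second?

second

If Player 1 leads: Player 2's best replies are A→Y, B→W, C→W, D→Y, E→Z; Player 1's induced payoffs 1, 2, -4, -4, 5; outcome (E, Z), payoffs (5, 8).
If Player 2 leads: Player 1's best replies are W→B, X→D, Y→E, Z→A; Player 2's induced payoffs 7, 1, -2, -1; outcome (B, W), payoffs (2, 7).
Player 2 gets 7 moving first and 8 moving second, so Player 2 prefers to move second.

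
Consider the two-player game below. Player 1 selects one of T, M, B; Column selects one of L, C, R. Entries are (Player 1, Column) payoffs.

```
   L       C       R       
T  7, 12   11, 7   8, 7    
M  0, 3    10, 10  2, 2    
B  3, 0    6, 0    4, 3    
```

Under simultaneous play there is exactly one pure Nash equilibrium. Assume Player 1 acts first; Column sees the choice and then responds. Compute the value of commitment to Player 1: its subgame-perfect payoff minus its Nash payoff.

3

Solve by backward induction (Player 1 leads).
- T: Column compares 12, 7, 7 and picks L; Player 1 would get 7.
- M: Column compares 3, 10, 2 and picks C; Player 1 would get 10.
- B: Column compares 0, 0, 3 and picks R; Player 1 would get 4.
Among 7, 10, 4, the best is 10 at M. Subgame-perfect outcome: (M, C) with payoffs (10, 10).
Under simultaneous play:
Player 1's best replies: L→T; C→T; R→T.
Column's best replies: T→L; M→C; B→R.
Only (T, L) has each player best-responding; Nash payoffs (7, 12).
Player 1's commitment gain: 10 − 7 = 3.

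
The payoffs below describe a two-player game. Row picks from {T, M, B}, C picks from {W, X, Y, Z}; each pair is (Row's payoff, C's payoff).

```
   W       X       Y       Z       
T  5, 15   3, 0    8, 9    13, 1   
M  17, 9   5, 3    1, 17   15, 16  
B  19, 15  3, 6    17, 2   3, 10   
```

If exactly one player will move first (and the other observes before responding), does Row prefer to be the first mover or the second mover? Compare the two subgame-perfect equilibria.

If Row leads: C's best replies are T→W, M→Y, B→W; Row's induced payoffs 5, 1, 19; outcome (B, W), payoffs (19, 15).
If C leads: Row's best replies are W→B, X→M, Y→B, Z→M; C's induced payoffs 15, 3, 2, 16; outcome (M, Z), payoffs (15, 16).
Row gets 19 moving first and 15 moving second, so Row prefers to move first.

first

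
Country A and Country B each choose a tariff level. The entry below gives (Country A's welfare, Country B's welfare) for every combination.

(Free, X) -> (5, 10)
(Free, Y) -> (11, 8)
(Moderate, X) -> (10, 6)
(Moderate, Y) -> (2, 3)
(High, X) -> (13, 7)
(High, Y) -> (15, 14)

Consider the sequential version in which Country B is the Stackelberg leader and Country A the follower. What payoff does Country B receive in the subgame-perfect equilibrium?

Backward induction with Country B moving first.
- X: Country A compares 5, 10, 13 and picks High; Country B would get 7.
- Y: Country A compares 11, 2, 15 and picks High; Country B would get 14.
Maximizing over 7, 14, Country B chooses Y. Subgame-perfect outcome: (High, Y) with payoffs (15, 14).

14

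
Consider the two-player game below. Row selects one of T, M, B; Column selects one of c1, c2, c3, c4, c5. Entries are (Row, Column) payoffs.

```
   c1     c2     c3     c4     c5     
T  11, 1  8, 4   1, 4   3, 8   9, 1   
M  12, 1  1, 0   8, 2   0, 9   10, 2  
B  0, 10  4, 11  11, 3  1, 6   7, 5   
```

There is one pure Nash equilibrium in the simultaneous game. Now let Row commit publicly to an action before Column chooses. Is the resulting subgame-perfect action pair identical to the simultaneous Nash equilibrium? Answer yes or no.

Backward induction with Row moving first.
- T: BR = c4, leader payoff 3.
- M: BR = c4, leader payoff 0.
- B: BR = c2, leader payoff 4.
Among 3, 0, 4, the best is 4 at B. Subgame-perfect outcome: (B, c2) with payoffs (4, 11).
Under simultaneous play:
Row's best replies: c1→M; c2→T; c3→B; c4→T; c5→M.
Column's best replies: T→c4; M→c4; B→c2.
The unique mutual best reply is (T, c4), giving (3, 8).
Sequential outcome (B, c2) differs from the Nash profile (T, c4).

no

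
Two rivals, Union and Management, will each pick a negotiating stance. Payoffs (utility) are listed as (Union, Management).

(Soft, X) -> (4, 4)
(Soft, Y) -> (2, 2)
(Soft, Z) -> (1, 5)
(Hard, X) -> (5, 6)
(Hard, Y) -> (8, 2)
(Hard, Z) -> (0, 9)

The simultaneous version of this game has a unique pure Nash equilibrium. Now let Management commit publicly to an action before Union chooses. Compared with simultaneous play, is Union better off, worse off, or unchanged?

Solve by backward induction (Management leads).
- X → Union plays Hard (best of 4, 5); Management gets 6.
- Y → Union plays Hard (best of 2, 8); Management gets 2.
- Z → Union plays Soft (best of 1, 0); Management gets 5.
Among 6, 2, 5, the best is 6 at X. Subgame-perfect outcome: (Hard, X) with payoffs (5, 6).
For the simultaneous game, intersect best replies.
Union's best replies: X→Hard; Y→Hard; Z→Soft.
Management's best replies: Soft→Z; Hard→Z.
The unique mutual best reply is (Soft, Z), giving (1, 5).
Union earns 5 sequentially versus 1 at the Nash outcome: better off.

better off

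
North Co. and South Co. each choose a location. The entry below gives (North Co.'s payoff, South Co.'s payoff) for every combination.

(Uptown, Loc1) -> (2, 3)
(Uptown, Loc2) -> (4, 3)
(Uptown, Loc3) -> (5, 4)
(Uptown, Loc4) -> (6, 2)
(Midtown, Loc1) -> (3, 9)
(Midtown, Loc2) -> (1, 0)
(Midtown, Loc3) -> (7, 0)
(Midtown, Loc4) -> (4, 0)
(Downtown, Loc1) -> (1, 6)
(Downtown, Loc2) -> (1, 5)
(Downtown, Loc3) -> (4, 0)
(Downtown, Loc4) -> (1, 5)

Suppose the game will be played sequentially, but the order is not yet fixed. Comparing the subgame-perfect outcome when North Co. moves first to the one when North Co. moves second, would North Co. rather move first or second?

first

If North Co. leads: South Co.'s best replies are Uptown→Loc3, Midtown→Loc1, Downtown→Loc1; North Co.'s induced payoffs 5, 3, 1; outcome (Uptown, Loc3), payoffs (5, 4).
If South Co. leads: North Co.'s best replies are Loc1→Midtown, Loc2→Uptown, Loc3→Midtown, Loc4→Uptown; South Co.'s induced payoffs 9, 3, 0, 2; outcome (Midtown, Loc1), payoffs (3, 9).
North Co. gets 5 moving first and 3 moving second, so North Co. prefers to move first.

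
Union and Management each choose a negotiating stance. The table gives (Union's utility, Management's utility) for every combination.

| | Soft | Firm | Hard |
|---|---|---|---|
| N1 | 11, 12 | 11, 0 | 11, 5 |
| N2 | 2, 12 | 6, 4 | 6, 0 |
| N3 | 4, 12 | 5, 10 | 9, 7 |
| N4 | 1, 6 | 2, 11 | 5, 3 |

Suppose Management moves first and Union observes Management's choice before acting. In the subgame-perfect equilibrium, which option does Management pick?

Soft

Backward induction with Management moving first.
- Soft → Union plays N1 (best of 11, 2, 4, 1); Management gets 12.
- Firm → Union plays N1 (best of 11, 6, 5, 2); Management gets 0.
- Hard → Union plays N1 (best of 11, 6, 9, 5); Management gets 5.
Among 12, 0, 5, the best is 12 at Soft. Subgame-perfect outcome: (N1, Soft) with payoffs (11, 12).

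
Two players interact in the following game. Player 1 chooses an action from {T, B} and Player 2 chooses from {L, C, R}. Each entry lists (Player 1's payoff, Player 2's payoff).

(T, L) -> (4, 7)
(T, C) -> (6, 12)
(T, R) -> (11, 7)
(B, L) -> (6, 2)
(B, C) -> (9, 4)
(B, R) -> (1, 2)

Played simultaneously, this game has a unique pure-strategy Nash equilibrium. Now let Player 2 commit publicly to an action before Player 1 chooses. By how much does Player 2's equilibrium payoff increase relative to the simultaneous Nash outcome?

3

Player 1 best-responds to each possible Player 2 move:
- L → Player 1 plays B (best of 4, 6); Player 2 gets 2.
- C → Player 1 plays B (best of 6, 9); Player 2 gets 4.
- R → Player 1 plays T (best of 11, 1); Player 2 gets 7.
Player 2's induced payoffs are 2, 4, 7, so Player 2 commits to R. Subgame-perfect outcome: (T, R) with payoffs (11, 7).
Now find the simultaneous Nash equilibrium.
Player 1's best replies: L→B; C→B; R→T.
Player 2's best replies: T→C; B→C.
The unique mutual best reply is (B, C), giving (9, 4).
Player 2's commitment gain: 7 − 4 = 3.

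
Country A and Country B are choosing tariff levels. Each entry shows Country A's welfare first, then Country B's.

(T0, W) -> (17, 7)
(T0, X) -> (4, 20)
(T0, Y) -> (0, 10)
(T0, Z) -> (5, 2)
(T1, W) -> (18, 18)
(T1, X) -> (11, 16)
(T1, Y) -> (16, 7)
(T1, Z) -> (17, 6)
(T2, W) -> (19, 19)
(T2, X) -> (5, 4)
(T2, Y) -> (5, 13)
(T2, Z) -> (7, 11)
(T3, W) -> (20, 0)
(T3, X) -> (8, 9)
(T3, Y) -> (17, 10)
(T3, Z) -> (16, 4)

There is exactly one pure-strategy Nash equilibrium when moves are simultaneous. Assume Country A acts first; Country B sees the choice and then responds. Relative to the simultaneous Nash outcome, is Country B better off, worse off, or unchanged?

better off

Country B best-responds to each possible Country A move:
- T0: BR = X, leader payoff 4.
- T1: BR = W, leader payoff 18.
- T2: BR = W, leader payoff 19.
- T3: BR = Y, leader payoff 17.
Country A's induced payoffs are 4, 18, 19, 17, so Country A commits to T2. Subgame-perfect outcome: (T2, W) with payoffs (19, 19).
Under simultaneous play:
Country A's best replies: W→T3; X→T1; Y→T3; Z→T1.
Country B's best replies: T0→X; T1→W; T2→W; T3→Y.
The unique mutual best reply is (T3, Y), giving (17, 10).
Country B earns 19 sequentially versus 10 at the Nash outcome: better off.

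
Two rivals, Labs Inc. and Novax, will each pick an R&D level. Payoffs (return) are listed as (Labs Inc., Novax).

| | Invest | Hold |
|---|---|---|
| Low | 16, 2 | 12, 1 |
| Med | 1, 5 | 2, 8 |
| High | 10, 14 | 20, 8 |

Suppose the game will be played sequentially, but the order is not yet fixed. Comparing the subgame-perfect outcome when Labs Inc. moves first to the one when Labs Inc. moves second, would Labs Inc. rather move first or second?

If Labs Inc. leads: Novax's best replies are Low→Invest, Med→Hold, High→Invest; Labs Inc.'s induced payoffs 16, 2, 10; outcome (Low, Invest), payoffs (16, 2).
If Novax leads: Labs Inc.'s best replies are Invest→Low, Hold→High; Novax's induced payoffs 2, 8; outcome (High, Hold), payoffs (20, 8).
Labs Inc. gets 16 moving first and 20 moving second, so Labs Inc. prefers to move second.

second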